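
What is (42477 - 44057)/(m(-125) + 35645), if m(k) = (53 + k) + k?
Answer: -395/8862 ≈ -0.044572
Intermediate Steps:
m(k) = 53 + 2*k
(42477 - 44057)/(m(-125) + 35645) = (42477 - 44057)/((53 + 2*(-125)) + 35645) = -1580/((53 - 250) + 35645) = -1580/(-197 + 35645) = -1580/35448 = -1580*1/35448 = -395/8862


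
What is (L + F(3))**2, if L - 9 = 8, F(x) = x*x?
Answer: 676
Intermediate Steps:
F(x) = x**2
L = 17 (L = 9 + 8 = 17)
(L + F(3))**2 = (17 + 3**2)**2 = (17 + 9)**2 = 26**2 = 676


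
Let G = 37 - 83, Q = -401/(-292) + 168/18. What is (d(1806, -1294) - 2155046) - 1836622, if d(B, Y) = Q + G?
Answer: -3496732085/876 ≈ -3.9917e+6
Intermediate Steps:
Q = 9379/876 (Q = -401*(-1/292) + 168*(1/18) = 401/292 + 28/3 = 9379/876 ≈ 10.707)
G = -46
d(B, Y) = -30917/876 (d(B, Y) = 9379/876 - 46 = -30917/876)
(d(1806, -1294) - 2155046) - 1836622 = (-30917/876 - 2155046) - 1836622 = -1887851213/876 - 1836622 = -3496732085/876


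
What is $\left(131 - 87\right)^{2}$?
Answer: $1936$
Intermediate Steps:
$\left(131 - 87\right)^{2} = 44^{2} = 1936$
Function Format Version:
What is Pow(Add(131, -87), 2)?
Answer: 1936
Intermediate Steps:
Pow(Add(131, -87), 2) = Pow(44, 2) = 1936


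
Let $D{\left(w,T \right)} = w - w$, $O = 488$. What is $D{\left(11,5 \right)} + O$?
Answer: $488$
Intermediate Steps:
$D{\left(w,T \right)} = 0$
$D{\left(11,5 \right)} + O = 0 + 488 = 488$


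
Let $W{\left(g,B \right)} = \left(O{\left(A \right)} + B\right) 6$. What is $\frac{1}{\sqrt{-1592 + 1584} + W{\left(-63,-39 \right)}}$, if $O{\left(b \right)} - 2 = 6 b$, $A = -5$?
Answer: $- \frac{201}{80806} - \frac{i \sqrt{2}}{80806} \approx -0.0024874 - 1.7501 \cdot 10^{-5} i$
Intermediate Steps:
$O{\left(b \right)} = 2 + 6 b$
$W{\left(g,B \right)} = -168 + 6 B$ ($W{\left(g,B \right)} = \left(\left(2 + 6 \left(-5\right)\right) + B\right) 6 = \left(\left(2 - 30\right) + B\right) 6 = \left(-28 + B\right) 6 = -168 + 6 B$)
$\frac{1}{\sqrt{-1592 + 1584} + W{\left(-63,-39 \right)}} = \frac{1}{\sqrt{-1592 + 1584} + \left(-168 + 6 \left(-39\right)\right)} = \frac{1}{\sqrt{-8} - 402} = \frac{1}{2 i \sqrt{2} - 402} = \frac{1}{-402 + 2 i \sqrt{2}}$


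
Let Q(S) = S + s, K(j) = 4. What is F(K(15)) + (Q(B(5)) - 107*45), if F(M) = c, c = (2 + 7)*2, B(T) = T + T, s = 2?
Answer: -4785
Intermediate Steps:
B(T) = 2*T
Q(S) = 2 + S (Q(S) = S + 2 = 2 + S)
c = 18 (c = 9*2 = 18)
F(M) = 18
F(K(15)) + (Q(B(5)) - 107*45) = 18 + ((2 + 2*5) - 107*45) = 18 + ((2 + 10) - 4815) = 18 + (12 - 4815) = 18 - 4803 = -4785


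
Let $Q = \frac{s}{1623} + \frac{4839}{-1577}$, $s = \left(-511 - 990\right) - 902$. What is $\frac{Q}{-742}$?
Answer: $\frac{1940538}{316521247} \approx 0.0061308$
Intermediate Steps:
$s = -2403$ ($s = -1501 - 902 = -2403$)
$Q = - \frac{3881076}{853157}$ ($Q = - \frac{2403}{1623} + \frac{4839}{-1577} = \left(-2403\right) \frac{1}{1623} + 4839 \left(- \frac{1}{1577}\right) = - \frac{801}{541} - \frac{4839}{1577} = - \frac{3881076}{853157} \approx -4.5491$)
$\frac{Q}{-742} = - \frac{3881076}{853157 \left(-742\right)} = \left(- \frac{3881076}{853157}\right) \left(- \frac{1}{742}\right) = \frac{1940538}{316521247}$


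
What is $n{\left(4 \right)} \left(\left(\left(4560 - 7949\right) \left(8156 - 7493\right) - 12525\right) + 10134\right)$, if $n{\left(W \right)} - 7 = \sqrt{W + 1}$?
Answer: $-15745086 - 2249298 \sqrt{5} \approx -2.0775 \cdot 10^{7}$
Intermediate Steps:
$n{\left(W \right)} = 7 + \sqrt{1 + W}$ ($n{\left(W \right)} = 7 + \sqrt{W + 1} = 7 + \sqrt{1 + W}$)
$n{\left(4 \right)} \left(\left(\left(4560 - 7949\right) \left(8156 - 7493\right) - 12525\right) + 10134\right) = \left(7 + \sqrt{1 + 4}\right) \left(\left(\left(4560 - 7949\right) \left(8156 - 7493\right) - 12525\right) + 10134\right) = \left(7 + \sqrt{5}\right) \left(\left(\left(-3389\right) 663 - 12525\right) + 10134\right) = \left(7 + \sqrt{5}\right) \left(\left(-2246907 - 12525\right) + 10134\right) = \left(7 + \sqrt{5}\right) \left(-2259432 + 10134\right) = \left(7 + \sqrt{5}\right) \left(-2249298\right) = -15745086 - 2249298 \sqrt{5}$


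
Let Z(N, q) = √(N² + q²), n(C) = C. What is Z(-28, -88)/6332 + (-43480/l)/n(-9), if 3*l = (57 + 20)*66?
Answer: 21740/7623 + √533/1583 ≈ 2.8665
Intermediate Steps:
l = 1694 (l = ((57 + 20)*66)/3 = (77*66)/3 = (⅓)*5082 = 1694)
Z(-28, -88)/6332 + (-43480/l)/n(-9) = √((-28)² + (-88)²)/6332 - 43480/1694/(-9) = √(784 + 7744)*(1/6332) - 43480*1/1694*(-⅑) = √8528*(1/6332) - 21740/847*(-⅑) = (4*√533)*(1/6332) + 21740/7623 = √533/1583 + 21740/7623 = 21740/7623 + √533/1583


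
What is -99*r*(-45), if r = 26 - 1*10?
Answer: 71280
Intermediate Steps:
r = 16 (r = 26 - 10 = 16)
-99*r*(-45) = -99*16*(-45) = -1584*(-45) = 71280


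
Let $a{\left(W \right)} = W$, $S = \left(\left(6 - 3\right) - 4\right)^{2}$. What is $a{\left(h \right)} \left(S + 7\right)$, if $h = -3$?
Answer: $-24$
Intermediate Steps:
$S = 1$ ($S = \left(3 - 4\right)^{2} = \left(-1\right)^{2} = 1$)
$a{\left(h \right)} \left(S + 7\right) = - 3 \left(1 + 7\right) = \left(-3\right) 8 = -24$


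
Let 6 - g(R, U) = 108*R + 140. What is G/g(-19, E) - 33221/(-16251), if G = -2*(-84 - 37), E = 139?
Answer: 33825310/15584709 ≈ 2.1704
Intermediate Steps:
G = 242 (G = -2*(-121) = 242)
g(R, U) = -134 - 108*R (g(R, U) = 6 - (108*R + 140) = 6 - (140 + 108*R) = 6 + (-140 - 108*R) = -134 - 108*R)
G/g(-19, E) - 33221/(-16251) = 242/(-134 - 108*(-19)) - 33221/(-16251) = 242/(-134 + 2052) - 33221*(-1/16251) = 242/1918 + 33221/16251 = 242*(1/1918) + 33221/16251 = 121/959 + 33221/16251 = 33825310/15584709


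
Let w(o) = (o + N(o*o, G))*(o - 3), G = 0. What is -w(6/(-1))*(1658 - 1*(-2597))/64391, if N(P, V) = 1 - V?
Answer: -191475/64391 ≈ -2.9736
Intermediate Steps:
w(o) = (1 + o)*(-3 + o) (w(o) = (o + (1 - 1*0))*(o - 3) = (o + (1 + 0))*(-3 + o) = (o + 1)*(-3 + o) = (1 + o)*(-3 + o))
-w(6/(-1))*(1658 - 1*(-2597))/64391 = -(-3 + (6/(-1))² - 12/(-1))*(1658 - 1*(-2597))/64391 = -(-3 + (6*(-1))² - 12*(-1))*(1658 + 2597)/64391 = -(-3 + (-6)² - 2*(-6))*4255/64391 = -(-3 + 36 + 12)*4255/64391 = -45*4255/64391 = -191475/64391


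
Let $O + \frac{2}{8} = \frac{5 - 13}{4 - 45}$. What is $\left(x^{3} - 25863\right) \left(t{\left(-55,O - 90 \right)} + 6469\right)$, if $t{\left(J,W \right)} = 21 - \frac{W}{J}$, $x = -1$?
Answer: $- \frac{378422850446}{2255} \approx -1.6781 \cdot 10^{8}$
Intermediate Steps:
$O = - \frac{9}{164}$ ($O = - \frac{1}{4} + \frac{5 - 13}{4 - 45} = - \frac{1}{4} - \frac{8}{-41} = - \frac{1}{4} - - \frac{8}{41} = - \frac{1}{4} + \frac{8}{41} = - \frac{9}{164} \approx -0.054878$)
$t{\left(J,W \right)} = 21 - \frac{W}{J}$
$\left(x^{3} - 25863\right) \left(t{\left(-55,O - 90 \right)} + 6469\right) = \left(\left(-1\right)^{3} - 25863\right) \left(\left(21 - \frac{- \frac{9}{164} - 90}{-55}\right) + 6469\right) = \left(-1 - 25863\right) \left(\left(21 - \left(- \frac{14769}{164}\right) \left(- \frac{1}{55}\right)\right) + 6469\right) = - 25864 \left(\left(21 - \frac{14769}{9020}\right) + 6469\right) = - 25864 \left(\frac{174651}{9020} + 6469\right) = \left(-25864\right) \frac{58525031}{9020} = - \frac{378422850446}{2255}$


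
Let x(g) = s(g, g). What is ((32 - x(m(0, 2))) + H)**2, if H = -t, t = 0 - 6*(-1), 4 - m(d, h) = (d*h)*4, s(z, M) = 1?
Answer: 625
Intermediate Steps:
m(d, h) = 4 - 4*d*h (m(d, h) = 4 - d*h*4 = 4 - 4*d*h)
x(g) = 1
t = 6 (t = 0 + 6 = 6)
H = -6 (H = -1*6 = -6)
((32 - x(m(0, 2))) + H)**2 = ((32 - 1*1) - 6)**2 = ((32 - 1) - 6)**2 = (31 - 6)**2 = 25**2 = 625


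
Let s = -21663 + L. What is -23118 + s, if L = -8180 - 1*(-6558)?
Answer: -46403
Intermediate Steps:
L = -1622 (L = -8180 + 6558 = -1622)
s = -23285 (s = -21663 - 1622 = -23285)
-23118 + s = -23118 - 23285 = -46403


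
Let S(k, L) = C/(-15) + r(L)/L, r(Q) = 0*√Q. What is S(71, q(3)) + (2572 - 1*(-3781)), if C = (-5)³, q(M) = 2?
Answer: 19084/3 ≈ 6361.3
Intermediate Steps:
r(Q) = 0
C = -125
S(k, L) = 25/3 (S(k, L) = -125/(-15) + 0/L = -125*(-1/15) + 0 = 25/3 + 0 = 25/3)
S(71, q(3)) + (2572 - 1*(-3781)) = 25/3 + (2572 - 1*(-3781)) = 25/3 + (2572 + 3781) = 25/3 + 6353 = 19084/3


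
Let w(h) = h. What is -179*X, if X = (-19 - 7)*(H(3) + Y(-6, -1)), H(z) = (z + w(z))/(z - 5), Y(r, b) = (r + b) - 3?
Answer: -60502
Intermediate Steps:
Y(r, b) = -3 + b + r (Y(r, b) = (b + r) - 3 = -3 + b + r)
H(z) = 2*z/(-5 + z) (H(z) = (z + z)/(z - 5) = (2*z)/(-5 + z) = 2*z/(-5 + z))
X = 338 (X = (-19 - 7)*(2*3/(-5 + 3) + (-3 - 1 - 6)) = -26*(2*3/(-2) - 10) = -26*(2*3*(-½) - 10) = -26*(-3 - 10) = -26*(-13) = 338)
-179*X = -179*338 = -60502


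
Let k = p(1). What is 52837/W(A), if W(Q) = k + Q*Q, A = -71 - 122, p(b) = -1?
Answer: 52837/37248 ≈ 1.4185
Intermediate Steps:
k = -1
A = -193
W(Q) = -1 + Q² (W(Q) = -1 + Q*Q = -1 + Q²)
52837/W(A) = 52837/(-1 + (-193)²) = 52837/(-1 + 37249) = 52837/37248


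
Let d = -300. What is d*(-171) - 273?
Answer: 51027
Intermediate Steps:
d*(-171) - 273 = -300*(-171) - 273 = 51300 - 273 = 51027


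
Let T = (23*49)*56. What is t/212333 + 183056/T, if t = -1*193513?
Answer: 3331979649/1675095037 ≈ 1.9891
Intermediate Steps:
t = -193513
T = 63112 (T = 1127*56 = 63112)
t/212333 + 183056/T = -193513/212333 + 183056/63112 = -193513*1/212333 + 183056*(1/63112) = -193513/212333 + 22882/7889 = 3331979649/1675095037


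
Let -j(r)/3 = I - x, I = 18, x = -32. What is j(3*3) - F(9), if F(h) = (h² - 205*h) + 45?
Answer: 1569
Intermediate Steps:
F(h) = 45 + h² - 205*h
j(r) = -150 (j(r) = -3*(18 - 1*(-32)) = -3*(18 + 32) = -3*50 = -150)
j(3*3) - F(9) = -150 - (45 + 9² - 205*9) = -150 - (45 + 81 - 1845) = -150 - 1*(-1719) = -150 + 1719 = 1569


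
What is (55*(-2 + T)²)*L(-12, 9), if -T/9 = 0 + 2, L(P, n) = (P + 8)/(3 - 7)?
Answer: 22000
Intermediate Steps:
L(P, n) = -2 - P/4 (L(P, n) = (8 + P)/(-4) = (8 + P)*(-¼) = -2 - P/4)
T = -18 (T = -9*(0 + 2) = -9*2 = -18)
(55*(-2 + T)²)*L(-12, 9) = (55*(-2 - 18)²)*(-2 - ¼*(-12)) = (55*(-20)²)*(-2 + 3) = (55*400)*1 = 22000*1 = 22000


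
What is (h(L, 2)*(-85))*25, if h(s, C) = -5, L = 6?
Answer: 10625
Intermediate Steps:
(h(L, 2)*(-85))*25 = -5*(-85)*25 = 425*25 = 10625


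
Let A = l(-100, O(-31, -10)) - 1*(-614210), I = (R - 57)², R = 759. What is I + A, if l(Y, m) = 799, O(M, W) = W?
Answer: 1107813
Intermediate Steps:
I = 492804 (I = (759 - 57)² = 702² = 492804)
A = 615009 (A = 799 - 1*(-614210) = 799 + 614210 = 615009)
I + A = 492804 + 615009 = 1107813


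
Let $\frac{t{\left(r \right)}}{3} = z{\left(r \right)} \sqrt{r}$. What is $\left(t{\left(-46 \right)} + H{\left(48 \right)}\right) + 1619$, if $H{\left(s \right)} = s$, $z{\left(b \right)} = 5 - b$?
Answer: $1667 + 153 i \sqrt{46} \approx 1667.0 + 1037.7 i$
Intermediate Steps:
$t{\left(r \right)} = 3 \sqrt{r} \left(5 - r\right)$ ($t{\left(r \right)} = 3 \left(5 - r\right) \sqrt{r} = 3 \sqrt{r} \left(5 - r\right)$)
$\left(t{\left(-46 \right)} + H{\left(48 \right)}\right) + 1619 = \left(3 \sqrt{-46} \left(5 - -46\right) + 48\right) + 1619 = \left(3 i \sqrt{46} \left(5 + 46\right) + 48\right) + 1619 = \left(3 i \sqrt{46} \cdot 51 + 48\right) + 1619 = \left(153 i \sqrt{46} + 48\right) + 1619 = \left(48 + 153 i \sqrt{46}\right) + 1619 = 1667 + 153 i \sqrt{46}$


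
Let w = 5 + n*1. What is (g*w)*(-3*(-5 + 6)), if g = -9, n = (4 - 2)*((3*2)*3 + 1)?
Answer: 1161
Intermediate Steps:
n = 38 (n = 2*(6*3 + 1) = 2*(18 + 1) = 2*19 = 38)
w = 43 (w = 5 + 38*1 = 5 + 38 = 43)
(g*w)*(-3*(-5 + 6)) = (-9*43)*(-3*(-5 + 6)) = -(-1161) = -387*(-3) = 1161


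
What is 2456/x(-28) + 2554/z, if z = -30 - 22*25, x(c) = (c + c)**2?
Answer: -205777/56840 ≈ -3.6203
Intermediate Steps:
x(c) = 4*c**2 (x(c) = (2*c)**2 = 4*c**2)
z = -580 (z = -30 - 550 = -580)
2456/x(-28) + 2554/z = 2456/((4*(-28)**2)) + 2554/(-580) = 2456/((4*784)) + 2554*(-1/580) = 2456/3136 - 1277/290 = 2456*(1/3136) - 1277/290 = 307/392 - 1277/290 = -205777/56840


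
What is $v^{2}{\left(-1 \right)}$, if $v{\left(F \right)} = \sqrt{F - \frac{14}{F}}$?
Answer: $13$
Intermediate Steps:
$v^{2}{\left(-1 \right)} = \left(\sqrt{-1 - \frac{14}{-1}}\right)^{2} = \left(\sqrt{-1 - -14}\right)^{2} = \left(\sqrt{-1 + 14}\right)^{2} = \left(\sqrt{13}\right)^{2} = 13$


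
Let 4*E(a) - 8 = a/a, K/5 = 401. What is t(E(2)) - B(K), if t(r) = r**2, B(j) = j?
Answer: -31999/16 ≈ -1999.9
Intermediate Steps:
K = 2005 (K = 5*401 = 2005)
E(a) = 9/4 (E(a) = 2 + (a/a)/4 = 2 + (1/4)*1 = 2 + 1/4 = 9/4)
t(E(2)) - B(K) = (9/4)**2 - 1*2005 = 81/16 - 2005 = -31999/16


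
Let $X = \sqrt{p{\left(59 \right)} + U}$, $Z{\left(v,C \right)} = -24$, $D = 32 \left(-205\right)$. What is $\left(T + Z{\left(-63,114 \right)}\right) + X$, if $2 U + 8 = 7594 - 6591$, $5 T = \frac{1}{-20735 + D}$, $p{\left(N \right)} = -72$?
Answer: $- \frac{3275401}{136475} + \frac{\sqrt{1702}}{2} \approx -3.3724$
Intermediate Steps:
$D = -6560$
$T = - \frac{1}{136475}$ ($T = \frac{1}{5 \left(-20735 - 6560\right)} = \frac{1}{5 \left(-27295\right)} = \frac{1}{5} \left(- \frac{1}{27295}\right) = - \frac{1}{136475} \approx -7.3273 \cdot 10^{-6}$)
$U = \frac{995}{2}$ ($U = -4 + \frac{7594 - 6591}{2} = -4 + \frac{1}{2} \cdot 1003 = -4 + \frac{1003}{2} = \frac{995}{2} \approx 497.5$)
$X = \frac{\sqrt{1702}}{2}$ ($X = \sqrt{-72 + \frac{995}{2}} = \sqrt{\frac{851}{2}} = \frac{\sqrt{1702}}{2} \approx 20.628$)
$\left(T + Z{\left(-63,114 \right)}\right) + X = \left(- \frac{1}{136475} - 24\right) + \frac{\sqrt{1702}}{2} = - \frac{3275401}{136475} + \frac{\sqrt{1702}}{2}$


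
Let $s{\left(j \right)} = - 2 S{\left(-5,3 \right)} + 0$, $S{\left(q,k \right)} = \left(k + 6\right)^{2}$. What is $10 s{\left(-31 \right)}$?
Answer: $-1620$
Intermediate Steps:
$S{\left(q,k \right)} = \left(6 + k\right)^{2}$
$s{\left(j \right)} = -162$ ($s{\left(j \right)} = - 2 \left(6 + 3\right)^{2} + 0 = - 2 \cdot 9^{2} + 0 = \left(-2\right) 81 + 0 = -162 + 0 = -162$)
$10 s{\left(-31 \right)} = 10 \left(-162\right) = -1620$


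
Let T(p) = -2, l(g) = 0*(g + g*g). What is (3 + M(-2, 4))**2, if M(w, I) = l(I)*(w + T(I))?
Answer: 9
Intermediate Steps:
l(g) = 0 (l(g) = 0*(g + g**2) = 0)
M(w, I) = 0 (M(w, I) = 0*(w - 2) = 0*(-2 + w) = 0)
(3 + M(-2, 4))**2 = (3 + 0)**2 = 3**2 = 9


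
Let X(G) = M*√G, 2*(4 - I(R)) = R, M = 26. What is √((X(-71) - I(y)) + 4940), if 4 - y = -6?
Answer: √(4941 + 26*I*√71) ≈ 70.31 + 1.558*I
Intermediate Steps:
y = 10 (y = 4 - 1*(-6) = 4 + 6 = 10)
I(R) = 4 - R/2
X(G) = 26*√G
√((X(-71) - I(y)) + 4940) = √((26*√(-71) - (4 - ½*10)) + 4940) = √((26*(I*√71) - (4 - 5)) + 4940) = √((26*I*√71 - 1*(-1)) + 4940) = √((26*I*√71 + 1) + 4940) = √((1 + 26*I*√71) + 4940) = √(4941 + 26*I*√71)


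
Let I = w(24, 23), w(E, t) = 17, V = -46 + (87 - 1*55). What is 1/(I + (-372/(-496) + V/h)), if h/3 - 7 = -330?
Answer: 3876/68855 ≈ 0.056292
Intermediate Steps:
V = -14 (V = -46 + (87 - 55) = -46 + 32 = -14)
h = -969 (h = 21 + 3*(-330) = 21 - 990 = -969)
I = 17
1/(I + (-372/(-496) + V/h)) = 1/(17 + (-372/(-496) - 14/(-969))) = 1/(17 + (-372*(-1/496) - 14*(-1/969))) = 1/(17 + (3/4 + 14/969)) = 1/(17 + 2963/3876) = 1/(68855/3876) = 3876/68855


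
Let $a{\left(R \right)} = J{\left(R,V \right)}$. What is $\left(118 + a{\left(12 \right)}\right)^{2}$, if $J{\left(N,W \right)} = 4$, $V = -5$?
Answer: $14884$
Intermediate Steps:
$a{\left(R \right)} = 4$
$\left(118 + a{\left(12 \right)}\right)^{2} = \left(118 + 4\right)^{2} = 122^{2} = 14884$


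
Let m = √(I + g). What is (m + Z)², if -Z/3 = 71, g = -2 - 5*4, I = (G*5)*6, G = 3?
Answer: 45437 - 852*√17 ≈ 41924.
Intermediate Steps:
I = 90 (I = (3*5)*6 = 15*6 = 90)
g = -22 (g = -2 - 20 = -22)
m = 2*√17 (m = √(90 - 22) = √68 = 2*√17 ≈ 8.2462)
Z = -213 (Z = -3*71 = -213)
(m + Z)² = (2*√17 - 213)² = (-213 + 2*√17)²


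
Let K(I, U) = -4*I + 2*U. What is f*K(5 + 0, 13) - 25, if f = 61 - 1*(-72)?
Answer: 773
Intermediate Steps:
f = 133 (f = 61 + 72 = 133)
f*K(5 + 0, 13) - 25 = 133*(-4*(5 + 0) + 2*13) - 25 = 133*(-4*5 + 26) - 25 = 133*(-20 + 26) - 25 = 133*6 - 25 = 798 - 25 = 773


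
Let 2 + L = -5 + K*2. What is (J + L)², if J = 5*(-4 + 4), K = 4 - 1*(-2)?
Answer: 25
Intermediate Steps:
K = 6 (K = 4 + 2 = 6)
J = 0 (J = 5*0 = 0)
L = 5 (L = -2 + (-5 + 6*2) = -2 + (-5 + 12) = -2 + 7 = 5)
(J + L)² = (0 + 5)² = 5² = 25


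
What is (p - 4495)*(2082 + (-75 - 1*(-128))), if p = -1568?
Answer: -12944505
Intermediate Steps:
(p - 4495)*(2082 + (-75 - 1*(-128))) = (-1568 - 4495)*(2082 + (-75 - 1*(-128))) = -6063*(2082 + (-75 + 128)) = -6063*(2082 + 53) = -6063*2135 = -12944505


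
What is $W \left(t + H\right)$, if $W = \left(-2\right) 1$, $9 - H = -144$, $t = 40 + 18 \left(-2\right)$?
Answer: $-314$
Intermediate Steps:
$t = 4$ ($t = 40 - 36 = 4$)
$H = 153$ ($H = 9 - -144 = 9 + 144 = 153$)
$W = -2$
$W \left(t + H\right) = - 2 \left(4 + 153\right) = \left(-2\right) 157 = -314$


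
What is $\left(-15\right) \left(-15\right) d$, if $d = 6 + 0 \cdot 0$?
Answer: $1350$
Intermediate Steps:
$d = 6$ ($d = 6 + 0 = 6$)
$\left(-15\right) \left(-15\right) d = \left(-15\right) \left(-15\right) 6 = 225 \cdot 6 = 1350$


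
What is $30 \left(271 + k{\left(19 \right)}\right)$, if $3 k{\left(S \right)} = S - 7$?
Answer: $8250$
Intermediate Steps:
$k{\left(S \right)} = - \frac{7}{3} + \frac{S}{3}$ ($k{\left(S \right)} = \frac{S - 7}{3} = \frac{-7 + S}{3} = - \frac{7}{3} + \frac{S}{3}$)
$30 \left(271 + k{\left(19 \right)}\right) = 30 \left(271 + \left(- \frac{7}{3} + \frac{1}{3} \cdot 19\right)\right) = 30 \left(271 + \left(- \frac{7}{3} + \frac{19}{3}\right)\right) = 30 \left(271 + 4\right) = 30 \cdot 275 = 8250$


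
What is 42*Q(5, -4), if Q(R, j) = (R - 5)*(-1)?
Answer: 0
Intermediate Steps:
Q(R, j) = 5 - R (Q(R, j) = (-5 + R)*(-1) = 5 - R)
42*Q(5, -4) = 42*(5 - 1*5) = 42*(5 - 5) = 42*0 = 0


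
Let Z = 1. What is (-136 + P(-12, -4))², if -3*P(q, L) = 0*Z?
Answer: 18496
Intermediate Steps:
P(q, L) = 0 (P(q, L) = -0 = -⅓*0 = 0)
(-136 + P(-12, -4))² = (-136 + 0)² = (-136)² = 18496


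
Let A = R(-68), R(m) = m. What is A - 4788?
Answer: -4856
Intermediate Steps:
A = -68
A - 4788 = -68 - 4788 = -4856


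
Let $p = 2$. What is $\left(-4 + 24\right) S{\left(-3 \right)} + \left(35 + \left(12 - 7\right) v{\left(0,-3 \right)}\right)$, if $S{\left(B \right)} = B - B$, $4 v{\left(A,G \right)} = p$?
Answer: $\frac{75}{2} \approx 37.5$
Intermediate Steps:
$v{\left(A,G \right)} = \frac{1}{2}$ ($v{\left(A,G \right)} = \frac{1}{4} \cdot 2 = \frac{1}{2}$)
$S{\left(B \right)} = 0$
$\left(-4 + 24\right) S{\left(-3 \right)} + \left(35 + \left(12 - 7\right) v{\left(0,-3 \right)}\right) = \left(-4 + 24\right) 0 + \left(35 + \left(12 - 7\right) \frac{1}{2}\right) = 20 \cdot 0 + \left(35 + 5 \cdot \frac{1}{2}\right) = 0 + \left(35 + \frac{5}{2}\right) = 0 + \frac{75}{2} = \frac{75}{2}$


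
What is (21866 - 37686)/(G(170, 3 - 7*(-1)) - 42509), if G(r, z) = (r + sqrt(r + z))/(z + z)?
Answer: 3361789550/9031462499 + 23730*sqrt(5)/9031462499 ≈ 0.37224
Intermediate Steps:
G(r, z) = (r + sqrt(r + z))/(2*z) (G(r, z) = (r + sqrt(r + z))/((2*z)) = (r + sqrt(r + z))*(1/(2*z)) = (r + sqrt(r + z))/(2*z))
(21866 - 37686)/(G(170, 3 - 7*(-1)) - 42509) = (21866 - 37686)/((170 + sqrt(170 + (3 - 7*(-1))))/(2*(3 - 7*(-1))) - 42509) = -15820/((170 + sqrt(170 + (3 + 7)))/(2*(3 + 7)) - 42509) = -15820/((1/2)*(170 + sqrt(170 + 10))/10 - 42509) = -15820/((1/2)*(1/10)*(170 + sqrt(180)) - 42509) = -15820/((1/2)*(1/10)*(170 + 6*sqrt(5)) - 42509) = -15820/((17/2 + 3*sqrt(5)/10) - 42509) = -15820/(-85001/2 + 3*sqrt(5)/10)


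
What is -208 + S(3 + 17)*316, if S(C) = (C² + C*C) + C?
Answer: 258912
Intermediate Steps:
S(C) = C + 2*C² (S(C) = (C² + C²) + C = 2*C² + C = C + 2*C²)
-208 + S(3 + 17)*316 = -208 + ((3 + 17)*(1 + 2*(3 + 17)))*316 = -208 + (20*(1 + 2*20))*316 = -208 + (20*(1 + 40))*316 = -208 + (20*41)*316 = -208 + 820*316 = -208 + 259120 = 258912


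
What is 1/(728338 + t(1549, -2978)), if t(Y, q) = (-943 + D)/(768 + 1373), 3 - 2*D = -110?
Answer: 4282/3118741543 ≈ 1.3730e-6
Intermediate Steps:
D = 113/2 (D = 3/2 - ½*(-110) = 3/2 + 55 = 113/2 ≈ 56.500)
t(Y, q) = -1773/4282 (t(Y, q) = (-943 + 113/2)/(768 + 1373) = -1773/2/2141 = -1773/2*1/2141 = -1773/4282)
1/(728338 + t(1549, -2978)) = 1/(728338 - 1773/4282) = 1/(3118741543/4282) = 4282/3118741543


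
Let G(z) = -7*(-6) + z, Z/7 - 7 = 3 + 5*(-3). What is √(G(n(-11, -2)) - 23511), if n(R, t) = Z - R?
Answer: I*√23493 ≈ 153.27*I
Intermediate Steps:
Z = -35 (Z = 49 + 7*(3 + 5*(-3)) = 49 + 7*(3 - 15) = 49 + 7*(-12) = 49 - 84 = -35)
n(R, t) = -35 - R
G(z) = 42 + z
√(G(n(-11, -2)) - 23511) = √((42 + (-35 - 1*(-11))) - 23511) = √((42 + (-35 + 11)) - 23511) = √((42 - 24) - 23511) = √(18 - 23511) = √(-23493) = I*√23493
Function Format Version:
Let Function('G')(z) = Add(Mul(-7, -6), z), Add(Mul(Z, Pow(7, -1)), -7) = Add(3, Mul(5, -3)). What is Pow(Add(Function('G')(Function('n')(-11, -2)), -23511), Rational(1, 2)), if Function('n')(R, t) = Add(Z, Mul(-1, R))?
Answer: Mul(I, Pow(23493, Rational(1, 2))) ≈ Mul(153.27, I)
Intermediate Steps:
Z = -35 (Z = Add(49, Mul(7, Add(3, Mul(5, -3)))) = Add(49, Mul(7, Add(3, -15))) = Add(49, Mul(7, -12)) = Add(49, -84) = -35)
Function('n')(R, t) = Add(-35, Mul(-1, R))
Function('G')(z) = Add(42, z)
Pow(Add(Function('G')(Function('n')(-11, -2)), -23511), Rational(1, 2)) = Pow(Add(Add(42, Add(-35, Mul(-1, -11))), -23511), Rational(1, 2)) = Pow(Add(Add(42, Add(-35, 11)), -23511), Rational(1, 2)) = Pow(Add(Add(42, -24), -23511), Rational(1, 2)) = Pow(Add(18, -23511), Rational(1, 2)) = Pow(-23493, Rational(1, 2)) = Mul(I, Pow(23493, Rational(1, 2)))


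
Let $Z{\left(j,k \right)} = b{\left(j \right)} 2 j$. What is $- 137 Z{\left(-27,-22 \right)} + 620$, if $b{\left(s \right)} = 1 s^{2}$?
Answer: $5393762$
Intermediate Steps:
$b{\left(s \right)} = s^{2}$
$Z{\left(j,k \right)} = 2 j^{3}$ ($Z{\left(j,k \right)} = j^{2} \cdot 2 j = 2 j^{2} j = 2 j^{3}$)
$- 137 Z{\left(-27,-22 \right)} + 620 = - 137 \cdot 2 \left(-27\right)^{3} + 620 = - 137 \cdot 2 \left(-19683\right) + 620 = \left(-137\right) \left(-39366\right) + 620 = 5393142 + 620 = 5393762$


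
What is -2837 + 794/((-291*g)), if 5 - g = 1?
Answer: -1651531/582 ≈ -2837.7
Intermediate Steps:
g = 4 (g = 5 - 1*1 = 5 - 1 = 4)
-2837 + 794/((-291*g)) = -2837 + 794/((-291*4)) = -2837 + 794/(-1164) = -2837 + 794*(-1/1164) = -2837 - 397/582 = -1651531/582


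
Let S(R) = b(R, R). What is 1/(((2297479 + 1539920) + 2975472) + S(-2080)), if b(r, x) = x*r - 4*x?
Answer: 1/11147591 ≈ 8.9706e-8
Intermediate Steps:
b(r, x) = -4*x + r*x (b(r, x) = r*x - 4*x = -4*x + r*x)
S(R) = R*(-4 + R)
1/(((2297479 + 1539920) + 2975472) + S(-2080)) = 1/(((2297479 + 1539920) + 2975472) - 2080*(-4 - 2080)) = 1/((3837399 + 2975472) - 2080*(-2084)) = 1/(6812871 + 4334720) = 1/11147591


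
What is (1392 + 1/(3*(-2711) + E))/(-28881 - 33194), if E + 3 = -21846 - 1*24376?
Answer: -15133267/674854570 ≈ -0.022424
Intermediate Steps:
E = -46225 (E = -3 + (-21846 - 1*24376) = -3 + (-21846 - 24376) = -3 - 46222 = -46225)
(1392 + 1/(3*(-2711) + E))/(-28881 - 33194) = (1392 + 1/(3*(-2711) - 46225))/(-28881 - 33194) = (1392 + 1/(-8133 - 46225))/(-62075) = (1392 + 1/(-54358))*(-1/62075) = (1392 - 1/54358)*(-1/62075) = (75666335/54358)*(-1/62075) = -15133267/674854570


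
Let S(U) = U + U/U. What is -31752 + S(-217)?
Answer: -31968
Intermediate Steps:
S(U) = 1 + U (S(U) = U + 1 = 1 + U)
-31752 + S(-217) = -31752 + (1 - 217) = -31752 - 216 = -31968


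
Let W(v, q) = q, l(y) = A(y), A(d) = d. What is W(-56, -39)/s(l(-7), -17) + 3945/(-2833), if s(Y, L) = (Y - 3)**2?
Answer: -504987/283300 ≈ -1.7825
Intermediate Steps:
l(y) = y
s(Y, L) = (-3 + Y)**2
W(-56, -39)/s(l(-7), -17) + 3945/(-2833) = -39/(-3 - 7)**2 + 3945/(-2833) = -39/((-10)**2) + 3945*(-1/2833) = -39/100 - 3945/2833 = -504987/283300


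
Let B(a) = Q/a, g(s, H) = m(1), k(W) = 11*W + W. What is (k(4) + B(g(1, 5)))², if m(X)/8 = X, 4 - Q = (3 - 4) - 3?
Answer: 2401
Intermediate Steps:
k(W) = 12*W
Q = 8 (Q = 4 - ((3 - 4) - 3) = 4 - (-1 - 3) = 4 - 1*(-4) = 4 + 4 = 8)
m(X) = 8*X
g(s, H) = 8 (g(s, H) = 8*1 = 8)
B(a) = 8/a
(k(4) + B(g(1, 5)))² = (12*4 + 8/8)² = (48 + 8*(⅛))² = (48 + 1)² = 49² = 2401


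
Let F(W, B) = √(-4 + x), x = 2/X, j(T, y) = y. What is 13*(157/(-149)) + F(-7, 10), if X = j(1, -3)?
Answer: -2041/149 + I*√42/3 ≈ -13.698 + 2.1602*I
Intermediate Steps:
X = -3
x = -⅔ (x = 2/(-3) = 2*(-⅓) = -⅔ ≈ -0.66667)
F(W, B) = I*√42/3 (F(W, B) = √(-4 - ⅔) = √(-14/3) = I*√42/3)
13*(157/(-149)) + F(-7, 10) = 13*(157/(-149)) + I*√42/3 = 13*(157*(-1/149)) + I*√42/3 = 13*(-157/149) + I*√42/3 = -2041/149 + I*√42/3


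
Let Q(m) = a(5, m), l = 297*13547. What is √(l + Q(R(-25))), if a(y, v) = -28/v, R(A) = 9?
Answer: √36211103/3 ≈ 2005.9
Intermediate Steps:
l = 4023459
Q(m) = -28/m
√(l + Q(R(-25))) = √(4023459 - 28/9) = √(36211103/9) = √36211103/3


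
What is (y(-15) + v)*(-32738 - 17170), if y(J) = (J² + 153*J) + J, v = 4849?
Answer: -137945712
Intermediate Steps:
y(J) = J² + 154*J
(y(-15) + v)*(-32738 - 17170) = (-15*(154 - 15) + 4849)*(-32738 - 17170) = (-15*139 + 4849)*(-49908) = (-2085 + 4849)*(-49908) = 2764*(-49908) = -137945712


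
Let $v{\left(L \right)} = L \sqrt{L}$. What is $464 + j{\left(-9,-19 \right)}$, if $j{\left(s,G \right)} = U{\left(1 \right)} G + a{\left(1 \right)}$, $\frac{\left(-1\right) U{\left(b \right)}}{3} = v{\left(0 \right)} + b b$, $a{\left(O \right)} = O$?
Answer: $522$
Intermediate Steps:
$v{\left(L \right)} = L^{\frac{3}{2}}$
$U{\left(b \right)} = - 3 b^{2}$ ($U{\left(b \right)} = - 3 \left(0^{\frac{3}{2}} + b b\right) = - 3 \left(0 + b^{2}\right) = - 3 b^{2}$)
$j{\left(s,G \right)} = 1 - 3 G$ ($j{\left(s,G \right)} = - 3 \cdot 1^{2} G + 1 = \left(-3\right) 1 G + 1 = - 3 G + 1 = 1 - 3 G$)
$464 + j{\left(-9,-19 \right)} = 464 + \left(1 - -57\right) = 464 + \left(1 + 57\right) = 464 + 58 = 522$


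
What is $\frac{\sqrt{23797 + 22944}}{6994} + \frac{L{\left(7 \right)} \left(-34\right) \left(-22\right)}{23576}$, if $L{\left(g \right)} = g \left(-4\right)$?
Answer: $- \frac{374}{421} + \frac{\sqrt{46741}}{6994} \approx -0.85745$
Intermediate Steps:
$L{\left(g \right)} = - 4 g$
$\frac{\sqrt{23797 + 22944}}{6994} + \frac{L{\left(7 \right)} \left(-34\right) \left(-22\right)}{23576} = \frac{\sqrt{23797 + 22944}}{6994} + \frac{\left(-4\right) 7 \left(-34\right) \left(-22\right)}{23576} = \sqrt{46741} \cdot \frac{1}{6994} + \left(-28\right) \left(-34\right) \left(-22\right) \frac{1}{23576} = \frac{\sqrt{46741}}{6994} + 952 \left(-22\right) \frac{1}{23576} = \frac{\sqrt{46741}}{6994} - \frac{374}{421} = - \frac{374}{421} + \frac{\sqrt{46741}}{6994}$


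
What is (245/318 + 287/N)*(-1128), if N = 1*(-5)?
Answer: 16927708/265 ≈ 63878.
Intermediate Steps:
N = -5
(245/318 + 287/N)*(-1128) = (245/318 + 287/(-5))*(-1128) = (245*(1/318) + 287*(-⅕))*(-1128) = (245/318 - 287/5)*(-1128) = -90041/1590*(-1128) = 16927708/265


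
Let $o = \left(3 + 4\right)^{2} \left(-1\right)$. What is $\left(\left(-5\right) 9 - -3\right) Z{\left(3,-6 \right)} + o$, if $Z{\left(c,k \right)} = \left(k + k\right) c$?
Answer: $1463$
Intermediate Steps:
$Z{\left(c,k \right)} = 2 c k$ ($Z{\left(c,k \right)} = 2 k c = 2 c k$)
$o = -49$ ($o = 7^{2} \left(-1\right) = 49 \left(-1\right) = -49$)
$\left(\left(-5\right) 9 - -3\right) Z{\left(3,-6 \right)} + o = \left(\left(-5\right) 9 - -3\right) 2 \cdot 3 \left(-6\right) - 49 = \left(-45 + \left(-5 + 8\right)\right) \left(-36\right) - 49 = \left(-45 + 3\right) \left(-36\right) - 49 = \left(-42\right) \left(-36\right) - 49 = 1512 - 49 = 1463$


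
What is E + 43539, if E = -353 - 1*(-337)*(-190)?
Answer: -20844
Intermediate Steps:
E = -64383 (E = -353 + 337*(-190) = -353 - 64030 = -64383)
E + 43539 = -64383 + 43539 = -20844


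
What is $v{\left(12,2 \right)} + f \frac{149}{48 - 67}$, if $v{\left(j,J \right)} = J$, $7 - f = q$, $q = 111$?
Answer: $\frac{15534}{19} \approx 817.58$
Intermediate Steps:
$f = -104$ ($f = 7 - 111 = -104$)
$v{\left(12,2 \right)} + f \frac{149}{48 - 67} = 2 - 104 \frac{149}{48 - 67} = 2 - 104 \frac{149}{-19} = 2 - 104 \cdot 149 \left(- \frac{1}{19}\right) = 2 - - \frac{15496}{19} = 2 + \frac{15496}{19} = \frac{15534}{19}$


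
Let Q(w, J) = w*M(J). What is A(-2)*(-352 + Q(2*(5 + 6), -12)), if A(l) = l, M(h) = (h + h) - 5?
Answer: 1980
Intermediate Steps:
M(h) = -5 + 2*h (M(h) = 2*h - 5 = -5 + 2*h)
Q(w, J) = w*(-5 + 2*J)
A(-2)*(-352 + Q(2*(5 + 6), -12)) = -2*(-352 + (2*(5 + 6))*(-5 + 2*(-12))) = -2*(-352 + (2*11)*(-5 - 24)) = -2*(-352 + 22*(-29)) = -2*(-352 - 638) = -2*(-990) = 1980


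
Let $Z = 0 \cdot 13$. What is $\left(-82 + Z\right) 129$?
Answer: $-10578$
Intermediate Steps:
$Z = 0$
$\left(-82 + Z\right) 129 = \left(-82 + 0\right) 129 = \left(-82\right) 129 = -10578$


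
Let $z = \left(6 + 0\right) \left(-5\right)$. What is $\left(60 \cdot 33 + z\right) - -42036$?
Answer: $43986$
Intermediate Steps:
$z = -30$ ($z = 6 \left(-5\right) = -30$)
$\left(60 \cdot 33 + z\right) - -42036 = \left(60 \cdot 33 - 30\right) - -42036 = \left(1980 - 30\right) + 42036 = 1950 + 42036 = 43986$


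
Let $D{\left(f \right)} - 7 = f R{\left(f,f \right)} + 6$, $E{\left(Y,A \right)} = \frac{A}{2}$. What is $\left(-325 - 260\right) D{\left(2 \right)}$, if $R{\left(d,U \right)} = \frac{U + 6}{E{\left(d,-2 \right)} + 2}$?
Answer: $-16965$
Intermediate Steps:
$E{\left(Y,A \right)} = \frac{A}{2}$ ($E{\left(Y,A \right)} = A \frac{1}{2} = \frac{A}{2}$)
$R{\left(d,U \right)} = 6 + U$ ($R{\left(d,U \right)} = \frac{U + 6}{\frac{1}{2} \left(-2\right) + 2} = \frac{6 + U}{-1 + 2} = \frac{6 + U}{1} = \left(6 + U\right) 1 = 6 + U$)
$D{\left(f \right)} = 13 + f \left(6 + f\right)$ ($D{\left(f \right)} = 7 + \left(f \left(6 + f\right) + 6\right) = 7 + \left(6 + f \left(6 + f\right)\right) = 13 + f \left(6 + f\right)$)
$\left(-325 - 260\right) D{\left(2 \right)} = \left(-325 - 260\right) \left(13 + 2 \left(6 + 2\right)\right) = - 585 \left(13 + 2 \cdot 8\right) = - 585 \left(13 + 16\right) = \left(-585\right) 29 = -16965$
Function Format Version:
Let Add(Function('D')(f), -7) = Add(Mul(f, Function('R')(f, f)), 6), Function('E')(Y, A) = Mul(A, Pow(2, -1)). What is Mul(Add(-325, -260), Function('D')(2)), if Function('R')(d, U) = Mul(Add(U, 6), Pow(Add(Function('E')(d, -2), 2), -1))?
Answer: -16965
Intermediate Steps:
Function('E')(Y, A) = Mul(Rational(1, 2), A) (Function('E')(Y, A) = Mul(A, Rational(1, 2)) = Mul(Rational(1, 2), A))
Function('R')(d, U) = Add(6, U) (Function('R')(d, U) = Mul(Add(U, 6), Pow(Add(Mul(Rational(1, 2), -2), 2), -1)) = Mul(Add(6, U), Pow(Add(-1, 2), -1)) = Mul(Add(6, U), Pow(1, -1)) = Mul(Add(6, U), 1) = Add(6, U))
Function('D')(f) = Add(13, Mul(f, Add(6, f))) (Function('D')(f) = Add(7, Add(Mul(f, Add(6, f)), 6)) = Add(7, Add(6, Mul(f, Add(6, f)))) = Add(13, Mul(f, Add(6, f))))
Mul(Add(-325, -260), Function('D')(2)) = Mul(Add(-325, -260), Add(13, Mul(2, Add(6, 2)))) = Mul(-585, Add(13, Mul(2, 8))) = Mul(-585, Add(13, 16)) = Mul(-585, 29) = -16965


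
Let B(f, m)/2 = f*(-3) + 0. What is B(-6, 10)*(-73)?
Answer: -2628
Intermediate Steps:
B(f, m) = -6*f (B(f, m) = 2*(f*(-3) + 0) = 2*(-3*f + 0) = 2*(-3*f) = -6*f)
B(-6, 10)*(-73) = -6*(-6)*(-73) = 36*(-73) = -2628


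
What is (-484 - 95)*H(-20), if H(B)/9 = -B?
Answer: -104220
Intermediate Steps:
H(B) = -9*B (H(B) = 9*(-B) = -9*B)
(-484 - 95)*H(-20) = (-484 - 95)*(-9*(-20)) = -579*180 = -104220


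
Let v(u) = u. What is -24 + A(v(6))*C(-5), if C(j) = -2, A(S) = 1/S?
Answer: -73/3 ≈ -24.333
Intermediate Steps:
-24 + A(v(6))*C(-5) = -24 - 2/6 = -24 + (⅙)*(-2) = -24 - ⅓ = -73/3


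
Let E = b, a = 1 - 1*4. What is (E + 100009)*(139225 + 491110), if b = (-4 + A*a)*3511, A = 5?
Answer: 20990155500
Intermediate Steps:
a = -3 (a = 1 - 4 = -3)
b = -66709 (b = (-4 + 5*(-3))*3511 = (-4 - 15)*3511 = -19*3511 = -66709)
E = -66709
(E + 100009)*(139225 + 491110) = (-66709 + 100009)*(139225 + 491110) = 33300*630335 = 20990155500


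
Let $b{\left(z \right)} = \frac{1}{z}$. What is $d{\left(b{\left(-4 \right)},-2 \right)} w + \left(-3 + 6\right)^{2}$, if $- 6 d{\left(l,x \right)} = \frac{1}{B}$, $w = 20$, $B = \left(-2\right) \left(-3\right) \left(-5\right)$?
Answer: $\frac{82}{9} \approx 9.1111$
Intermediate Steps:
$B = -30$ ($B = 6 \left(-5\right) = -30$)
$d{\left(l,x \right)} = \frac{1}{180}$ ($d{\left(l,x \right)} = - \frac{1}{6 \left(-30\right)} = \left(- \frac{1}{6}\right) \left(- \frac{1}{30}\right) = \frac{1}{180}$)
$d{\left(b{\left(-4 \right)},-2 \right)} w + \left(-3 + 6\right)^{2} = \frac{1}{180} \cdot 20 + \left(-3 + 6\right)^{2} = \frac{1}{9} + 3^{2} = \frac{1}{9} + 9 = \frac{82}{9}$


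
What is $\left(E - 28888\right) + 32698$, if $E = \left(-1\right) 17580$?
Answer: $-13770$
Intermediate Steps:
$E = -17580$
$\left(E - 28888\right) + 32698 = \left(-17580 - 28888\right) + 32698 = -46468 + 32698 = -13770$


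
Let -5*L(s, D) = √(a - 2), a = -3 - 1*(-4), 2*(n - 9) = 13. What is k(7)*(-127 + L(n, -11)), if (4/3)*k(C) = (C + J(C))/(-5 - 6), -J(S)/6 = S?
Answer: -13335/44 - 21*I/44 ≈ -303.07 - 0.47727*I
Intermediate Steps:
n = 31/2 (n = 9 + (½)*13 = 9 + 13/2 = 31/2 ≈ 15.500)
J(S) = -6*S
k(C) = 15*C/44 (k(C) = 3*((C - 6*C)/(-5 - 6))/4 = 3*(-5*C/(-11))/4 = 3*(-5*C*(-1/11))/4 = 3*(5*C/11)/4 = 15*C/44)
a = 1 (a = -3 + 4 = 1)
L(s, D) = -I/5 (L(s, D) = -√(1 - 2)/5 = -I/5)
k(7)*(-127 + L(n, -11)) = ((15/44)*7)*(-127 - I/5) = 105*(-127 - I/5)/44 = -13335/44 - 21*I/44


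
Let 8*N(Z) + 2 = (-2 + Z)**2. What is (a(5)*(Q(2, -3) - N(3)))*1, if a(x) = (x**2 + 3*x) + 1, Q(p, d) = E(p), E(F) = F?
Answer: 697/8 ≈ 87.125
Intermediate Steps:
Q(p, d) = p
N(Z) = -1/4 + (-2 + Z)**2/8
a(x) = 1 + x**2 + 3*x
(a(5)*(Q(2, -3) - N(3)))*1 = ((1 + 5**2 + 3*5)*(2 - (-1/4 + (-2 + 3)**2/8)))*1 = ((1 + 25 + 15)*(2 - (-1/4 + (1/8)*1**2)))*1 = (41*(2 - (-1/4 + (1/8)*1)))*1 = (41*(2 - (-1/4 + 1/8)))*1 = (41*(2 - 1*(-1/8)))*1 = (41*(2 + 1/8))*1 = (41*(17/8))*1 = (697/8)*1 = 697/8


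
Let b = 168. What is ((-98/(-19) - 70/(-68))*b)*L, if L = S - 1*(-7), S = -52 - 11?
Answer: -18801888/323 ≈ -58210.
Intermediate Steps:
S = -63
L = -56 (L = -63 - 1*(-7) = -63 + 7 = -56)
((-98/(-19) - 70/(-68))*b)*L = ((-98/(-19) - 70/(-68))*168)*(-56) = ((-98*(-1/19) - 70*(-1/68))*168)*(-56) = ((98/19 + 35/34)*168)*(-56) = ((3997/646)*168)*(-56) = (335748/323)*(-56) = -18801888/323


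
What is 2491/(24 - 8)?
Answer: 2491/16 ≈ 155.69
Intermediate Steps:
2491/(24 - 8) = 2491/16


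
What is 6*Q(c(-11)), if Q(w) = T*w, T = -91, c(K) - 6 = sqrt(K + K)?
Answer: -3276 - 546*I*sqrt(22) ≈ -3276.0 - 2561.0*I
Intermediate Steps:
c(K) = 6 + sqrt(2)*sqrt(K) (c(K) = 6 + sqrt(K + K) = 6 + sqrt(2*K) = 6 + sqrt(2)*sqrt(K))
Q(w) = -91*w
6*Q(c(-11)) = 6*(-91*(6 + sqrt(2)*sqrt(-11))) = 6*(-91*(6 + sqrt(2)*(I*sqrt(11)))) = 6*(-91*(6 + I*sqrt(22))) = 6*(-546 - 91*I*sqrt(22)) = -3276 - 546*I*sqrt(22)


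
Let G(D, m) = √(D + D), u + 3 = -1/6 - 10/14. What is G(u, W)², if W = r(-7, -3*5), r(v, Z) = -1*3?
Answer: -163/21 ≈ -7.7619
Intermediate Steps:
u = -163/42 (u = -3 + (-1/6 - 10/14) = -3 + (-1*⅙ - 10*1/14) = -3 + (-⅙ - 5/7) = -3 - 37/42 = -163/42 ≈ -3.8810)
r(v, Z) = -3
W = -3
G(D, m) = √2*√D (G(D, m) = √(2*D) = √2*√D)
G(u, W)² = (√2*√(-163/42))² = (√2*(I*√6846/42))² = (I*√3423/21)² = -163/21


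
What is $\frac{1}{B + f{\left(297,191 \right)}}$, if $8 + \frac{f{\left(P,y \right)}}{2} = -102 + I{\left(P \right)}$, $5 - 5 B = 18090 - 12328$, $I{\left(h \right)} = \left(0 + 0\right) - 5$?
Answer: $- \frac{5}{6907} \approx -0.0007239$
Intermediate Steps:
$I{\left(h \right)} = -5$ ($I{\left(h \right)} = 0 - 5 = -5$)
$B = - \frac{5757}{5}$ ($B = 1 - \frac{18090 - 12328}{5} = 1 - \frac{5762}{5} = - \frac{5757}{5} \approx -1151.4$)
$f{\left(P,y \right)} = -230$ ($f{\left(P,y \right)} = -16 + 2 \left(-102 - 5\right) = -16 + 2 \left(-107\right) = -16 - 214 = -230$)
$\frac{1}{B + f{\left(297,191 \right)}} = \frac{1}{- \frac{5757}{5} - 230} = \frac{1}{- \frac{6907}{5}} = - \frac{5}{6907}$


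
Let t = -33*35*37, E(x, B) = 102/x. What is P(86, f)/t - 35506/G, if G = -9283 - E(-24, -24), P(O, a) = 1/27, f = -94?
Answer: 32774729033/8564991435 ≈ 3.8266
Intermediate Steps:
t = -42735 (t = -1155*37 = -42735)
P(O, a) = 1/27
G = -37115/4 (G = -9283 - 102/(-24) = -9283 - 102*(-1)/24 = -9283 - 1*(-17/4) = -9283 + 17/4 = -37115/4 ≈ -9278.8)
P(86, f)/t - 35506/G = (1/27)/(-42735) - 35506/(-37115/4) = (1/27)*(-1/42735) - 35506*(-4/37115) = -1/1153845 + 142024/37115 = 32774729033/8564991435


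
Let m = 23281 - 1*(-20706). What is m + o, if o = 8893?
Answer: 52880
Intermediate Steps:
m = 43987 (m = 23281 + 20706 = 43987)
m + o = 43987 + 8893 = 52880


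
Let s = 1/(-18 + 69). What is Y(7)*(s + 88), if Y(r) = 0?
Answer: 0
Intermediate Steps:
s = 1/51 ≈ 0.019608
Y(7)*(s + 88) = 0*(1/51 + 88) = 0*(4489/51) = 0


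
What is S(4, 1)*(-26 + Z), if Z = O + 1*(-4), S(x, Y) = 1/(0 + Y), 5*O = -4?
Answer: -154/5 ≈ -30.800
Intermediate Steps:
O = -⅘ (O = (⅕)*(-4) = -⅘ ≈ -0.80000)
S(x, Y) = 1/Y
Z = -24/5 (Z = -⅘ + 1*(-4) = -⅘ - 4 = -24/5 ≈ -4.8000)
S(4, 1)*(-26 + Z) = (-26 - 24/5)/1 = 1*(-154/5) = -154/5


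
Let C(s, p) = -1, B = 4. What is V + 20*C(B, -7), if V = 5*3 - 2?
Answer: -7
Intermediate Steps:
V = 13 (V = 15 - 2 = 13)
V + 20*C(B, -7) = 13 + 20*(-1) = 13 - 20 = -7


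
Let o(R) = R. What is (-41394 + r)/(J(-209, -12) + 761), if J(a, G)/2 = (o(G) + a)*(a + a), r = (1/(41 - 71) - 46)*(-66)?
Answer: -191779/927585 ≈ -0.20675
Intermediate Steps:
r = 15191/5 (r = (1/(-30) - 46)*(-66) = (-1/30 - 46)*(-66) = -1381/30*(-66) = 15191/5 ≈ 3038.2)
J(a, G) = 4*a*(G + a) (J(a, G) = 2*((G + a)*(a + a)) = 2*((G + a)*(2*a)) = 2*(2*a*(G + a)) = 4*a*(G + a))
(-41394 + r)/(J(-209, -12) + 761) = (-41394 + 15191/5)/(4*(-209)*(-12 - 209) + 761) = -191779/(5*(4*(-209)*(-221) + 761)) = -191779/(5*(184756 + 761)) = -191779/5/185517 = -191779/5*1/185517 = -191779/927585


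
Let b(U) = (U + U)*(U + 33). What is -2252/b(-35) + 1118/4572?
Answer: -1267453/80010 ≈ -15.841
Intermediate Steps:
b(U) = 2*U*(33 + U) (b(U) = (2*U)*(33 + U) = 2*U*(33 + U))
-2252/b(-35) + 1118/4572 = -2252*(-1/(70*(33 - 35))) + 1118/4572 = -2252/(2*(-35)*(-2)) + 1118*(1/4572) = -2252/140 + 559/2286 = -2252*1/140 + 559/2286 = -563/35 + 559/2286 = -1267453/80010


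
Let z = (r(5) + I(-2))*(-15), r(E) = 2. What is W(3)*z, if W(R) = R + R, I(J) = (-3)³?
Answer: 2250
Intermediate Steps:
I(J) = -27
W(R) = 2*R
z = 375 (z = (2 - 27)*(-15) = -25*(-15) = 375)
W(3)*z = (2*3)*375 = 6*375 = 2250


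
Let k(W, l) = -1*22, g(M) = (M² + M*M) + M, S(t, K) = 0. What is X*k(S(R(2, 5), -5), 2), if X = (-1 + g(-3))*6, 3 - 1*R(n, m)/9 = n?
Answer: -1848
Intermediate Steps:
R(n, m) = 27 - 9*n
g(M) = M + 2*M² (g(M) = (M² + M²) + M = 2*M² + M = M + 2*M²)
k(W, l) = -22
X = 84 (X = (-1 - 3*(1 + 2*(-3)))*6 = (-1 - 3*(1 - 6))*6 = (-1 - 3*(-5))*6 = (-1 + 15)*6 = 14*6 = 84)
X*k(S(R(2, 5), -5), 2) = 84*(-22) = -1848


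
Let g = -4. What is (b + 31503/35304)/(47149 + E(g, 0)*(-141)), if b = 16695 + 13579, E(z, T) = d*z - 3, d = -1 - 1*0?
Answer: 356274933/553190144 ≈ 0.64404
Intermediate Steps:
d = -1 (d = -1 + 0 = -1)
E(z, T) = -3 - z (E(z, T) = -z - 3 = -3 - z)
b = 30274
(b + 31503/35304)/(47149 + E(g, 0)*(-141)) = (30274 + 31503/35304)/(47149 + (-3 - 1*(-4))*(-141)) = (30274 + 31503*(1/35304))/(47149 + (-3 + 4)*(-141)) = (30274 + 10501/11768)/(47149 + 1*(-141)) = 356274933/(11768*(47149 - 141)) = (356274933/11768)/47008 = (356274933/11768)*(1/47008) = 356274933/553190144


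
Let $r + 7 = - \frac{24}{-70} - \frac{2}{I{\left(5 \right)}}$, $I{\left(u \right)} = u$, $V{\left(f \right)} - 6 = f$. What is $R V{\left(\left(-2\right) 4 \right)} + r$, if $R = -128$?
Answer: $\frac{8713}{35} \approx 248.94$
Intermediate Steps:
$V{\left(f \right)} = 6 + f$
$r = - \frac{247}{35}$ ($r = -7 - \left(- \frac{12}{35} + \frac{2}{5}\right) = -7 - \frac{2}{35} = - \frac{247}{35} \approx -7.0571$)
$R V{\left(\left(-2\right) 4 \right)} + r = - 128 \left(6 - 8\right) - \frac{247}{35} = \left(-128\right) \left(-2\right) - \frac{247}{35} = 256 - \frac{247}{35} = \frac{8713}{35}$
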